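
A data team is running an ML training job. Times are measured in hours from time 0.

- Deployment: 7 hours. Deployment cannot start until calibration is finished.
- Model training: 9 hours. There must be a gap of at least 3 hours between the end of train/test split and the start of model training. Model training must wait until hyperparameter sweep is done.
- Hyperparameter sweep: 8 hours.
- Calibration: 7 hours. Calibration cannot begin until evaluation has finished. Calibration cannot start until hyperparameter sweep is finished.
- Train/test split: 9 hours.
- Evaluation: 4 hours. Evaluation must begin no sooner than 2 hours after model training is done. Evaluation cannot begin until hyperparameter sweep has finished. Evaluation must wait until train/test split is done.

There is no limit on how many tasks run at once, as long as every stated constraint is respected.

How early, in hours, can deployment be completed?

41

Hyperparameter sweep has no prerequisites, so it starts at hour 0 and finishes at hour 8.
Nothing blocks train/test split, so it runs from hour 0 to hour 9.
Model training has to wait for train/test split (finishes hour 9, plus 3-hour gap → hour 12); hyperparameter sweep (finishes hour 8). The latest of these is hour 12, so model training runs hour 12 to 12 + 9 = hour 21.
For evaluation: model training (finishes hour 21, plus 2-hour gap → hour 23); hyperparameter sweep (finishes hour 8); train/test split (finishes hour 9). Taking the maximum gives a start of hour 23, and it finishes at 23 + 4 = hour 27.
Calibration cannot start until evaluation (finishes hour 27); hyperparameter sweep (finishes hour 8). The controlling bound is hour 27, so calibration finishes at 27 + 7 = hour 34.
Deployment waits on calibration (finishes hour 34), so it starts at hour 34 and finishes at 34 + 7 = hour 41.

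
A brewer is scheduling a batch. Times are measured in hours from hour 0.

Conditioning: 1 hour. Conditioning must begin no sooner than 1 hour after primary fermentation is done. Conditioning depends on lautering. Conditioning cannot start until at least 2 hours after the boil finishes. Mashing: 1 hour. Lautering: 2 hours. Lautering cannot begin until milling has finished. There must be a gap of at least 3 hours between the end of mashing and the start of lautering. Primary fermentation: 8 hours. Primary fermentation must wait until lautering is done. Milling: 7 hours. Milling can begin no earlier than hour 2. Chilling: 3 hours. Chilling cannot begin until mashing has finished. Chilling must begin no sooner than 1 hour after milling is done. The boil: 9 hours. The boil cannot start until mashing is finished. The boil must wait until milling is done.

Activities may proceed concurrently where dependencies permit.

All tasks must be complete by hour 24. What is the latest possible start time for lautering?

Nothing follows conditioning; the deadline of hour 24 is its only limit. It must start by 24 − 1 = hour 23.
Primary fermentation has to be done before conditioning (must start by hour 23, minus 1-hour gap → hour 22). That means finishing by hour 22, i.e. starting by 22 − 8 = hour 14.
Lautering must finish in time for primary fermentation (must start by hour 14); conditioning (must start by hour 23). The tightest is hour 14, so lautering must start by 14 − 2 = hour 12.

12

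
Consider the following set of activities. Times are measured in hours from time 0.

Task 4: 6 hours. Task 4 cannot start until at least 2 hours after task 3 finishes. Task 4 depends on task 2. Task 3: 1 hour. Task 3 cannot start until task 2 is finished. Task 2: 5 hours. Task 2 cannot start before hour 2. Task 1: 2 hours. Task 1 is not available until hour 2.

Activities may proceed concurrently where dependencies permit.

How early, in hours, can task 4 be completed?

Task 2 cannot begin until its own release at hour 2. It runs from hour 2 to 2 + 5 = hour 7.
After task 2 (finishes hour 7), task 3 can start at hour 7 and finishes at hour 8.
Task 4 needs all of task 3 (finishes hour 8, plus 2-hour gap → hour 10); task 2 (finishes hour 7). That puts its earliest start at hour 10; it finishes at 10 + 6 = hour 16.

16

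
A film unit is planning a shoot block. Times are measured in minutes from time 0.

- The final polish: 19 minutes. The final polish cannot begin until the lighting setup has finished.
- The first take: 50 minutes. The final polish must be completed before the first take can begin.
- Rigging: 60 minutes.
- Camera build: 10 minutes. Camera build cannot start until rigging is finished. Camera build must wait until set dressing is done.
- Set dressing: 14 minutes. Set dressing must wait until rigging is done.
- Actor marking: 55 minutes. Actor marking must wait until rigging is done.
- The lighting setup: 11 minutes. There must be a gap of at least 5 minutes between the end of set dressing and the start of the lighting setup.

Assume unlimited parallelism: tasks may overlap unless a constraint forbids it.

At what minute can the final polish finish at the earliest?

Rigging can start immediately at minute 0; it finishes at minute 60.
Set dressing cannot begin until rigging (finishes minute 60). It runs from minute 60 to 60 + 14 = minute 74.
The lighting setup cannot begin until set dressing (finishes minute 74, plus 5-minute gap → minute 79). It runs from minute 79 to 79 + 11 = minute 90.
After the lighting setup (finishes minute 90), the final polish can start at minute 90 and finishes at minute 109.

109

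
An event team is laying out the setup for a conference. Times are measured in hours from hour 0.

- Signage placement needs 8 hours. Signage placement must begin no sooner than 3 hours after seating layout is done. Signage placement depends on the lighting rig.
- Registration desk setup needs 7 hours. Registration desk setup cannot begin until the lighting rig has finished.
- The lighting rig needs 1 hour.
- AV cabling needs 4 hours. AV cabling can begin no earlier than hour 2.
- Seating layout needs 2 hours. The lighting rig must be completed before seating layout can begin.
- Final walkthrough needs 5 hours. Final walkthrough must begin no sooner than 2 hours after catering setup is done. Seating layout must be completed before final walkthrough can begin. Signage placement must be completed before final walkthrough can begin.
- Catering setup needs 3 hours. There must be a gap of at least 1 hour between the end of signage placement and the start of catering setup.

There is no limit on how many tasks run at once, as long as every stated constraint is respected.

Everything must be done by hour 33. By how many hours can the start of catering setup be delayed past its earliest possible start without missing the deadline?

8

The lighting rig has no prerequisites, so it starts at hour 0 and finishes at hour 1.
After the lighting rig (finishes hour 1), seating layout can start at hour 1 and finishes at hour 3.
Signage placement cannot start until seating layout (finishes hour 3, plus 3-hour gap → hour 6); the lighting rig (finishes hour 1). The controlling bound is hour 6, so signage placement finishes at 6 + 8 = hour 14.
After signage placement (finishes hour 14, plus 1-hour gap → hour 15), catering setup can start at hour 15 and finishes at hour 18.

Working backward from the deadline:
Nothing follows final walkthrough; the deadline of hour 33 is its only limit. It must start by 33 − 5 = hour 28.
Catering setup must finish before final walkthrough (must start by hour 28, minus 2-hour gap → hour 26). With a 3-hour duration, catering setup must start by 26 − 3 = hour 23.
So catering setup can start as early as hour 15 and as late as hour 23, giving 23 − 15 = 8 hours of slack.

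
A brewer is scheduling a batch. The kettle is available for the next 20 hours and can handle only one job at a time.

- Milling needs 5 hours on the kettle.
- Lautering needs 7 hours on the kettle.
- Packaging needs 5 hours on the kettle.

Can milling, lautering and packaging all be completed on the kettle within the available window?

Running back to back, the jobs need 5 + 7 + 5 = 17 hours on the kettle.
Since 17 ≤ 20, they fit within the window.

Yes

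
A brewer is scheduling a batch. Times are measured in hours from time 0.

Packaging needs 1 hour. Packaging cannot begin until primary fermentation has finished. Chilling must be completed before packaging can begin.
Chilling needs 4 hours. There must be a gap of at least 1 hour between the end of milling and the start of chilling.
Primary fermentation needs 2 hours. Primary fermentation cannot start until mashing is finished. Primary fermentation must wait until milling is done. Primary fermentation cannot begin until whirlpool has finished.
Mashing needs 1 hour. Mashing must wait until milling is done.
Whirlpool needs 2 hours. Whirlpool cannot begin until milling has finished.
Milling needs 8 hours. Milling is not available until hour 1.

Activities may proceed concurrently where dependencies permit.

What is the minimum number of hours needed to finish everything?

15

Milling waits on its own release at hour 1, so it starts at hour 1 and finishes at 1 + 8 = hour 9.
After milling (finishes hour 9, plus 1-hour gap → hour 10), chilling can start at hour 10 and finishes at hour 14.
Whirlpool cannot begin until milling (finishes hour 9). It runs from hour 9 to 9 + 2 = hour 11.
Mashing cannot begin until milling (finishes hour 9). It runs from hour 9 to 9 + 1 = hour 10.
Primary fermentation has to wait for mashing (finishes hour 10); milling (finishes hour 9); whirlpool (finishes hour 11). The latest of these is hour 11, so primary fermentation runs hour 11 to 11 + 2 = hour 13.
Packaging needs all of primary fermentation (finishes hour 13); chilling (finishes hour 14). That puts its earliest start at hour 14; it finishes at 14 + 1 = hour 15.
All tasks are finished once the last one completes. Finish times: Milling at 9, Mashing at 10, Whirlpool at 11, Chilling at 14, Primary fermentation at 13, Packaging at 15. The latest is hour 15.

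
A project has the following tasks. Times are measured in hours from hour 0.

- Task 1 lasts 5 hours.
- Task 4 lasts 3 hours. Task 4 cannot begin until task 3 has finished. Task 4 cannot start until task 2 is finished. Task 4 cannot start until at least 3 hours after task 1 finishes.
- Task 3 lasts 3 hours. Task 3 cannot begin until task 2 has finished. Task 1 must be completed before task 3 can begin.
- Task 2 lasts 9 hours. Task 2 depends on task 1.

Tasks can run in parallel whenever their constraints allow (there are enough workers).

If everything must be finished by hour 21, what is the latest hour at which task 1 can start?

Task 4 must finish by hour 21; it takes 3 hours, so it must start by 21 − 3 = hour 18.
Task 3 feeds into task 4 (must start by hour 18); so task 3 must finish by hour 18 and therefore start by hour 15.
For task 2: task 3 (must start by hour 15); task 4 (must start by hour 18). The most restrictive is hour 15; with a 9-hour duration, task 2 must start by hour 6.
Task 1 must finish in time for task 2 (must start by hour 6); task 3 (must start by hour 15); task 4 (must start by hour 18, minus 3-hour gap → hour 15). The tightest is hour 6, so task 1 must start by 6 − 5 = hour 1.

1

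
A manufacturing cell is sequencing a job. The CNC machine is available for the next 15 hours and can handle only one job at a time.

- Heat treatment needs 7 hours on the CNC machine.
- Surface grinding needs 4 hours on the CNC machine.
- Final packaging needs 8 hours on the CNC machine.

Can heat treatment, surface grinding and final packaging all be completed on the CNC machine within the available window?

No

Running back to back, the jobs need 7 + 4 + 8 = 19 hours on the CNC machine.
Since 19 > 15, they cannot all fit.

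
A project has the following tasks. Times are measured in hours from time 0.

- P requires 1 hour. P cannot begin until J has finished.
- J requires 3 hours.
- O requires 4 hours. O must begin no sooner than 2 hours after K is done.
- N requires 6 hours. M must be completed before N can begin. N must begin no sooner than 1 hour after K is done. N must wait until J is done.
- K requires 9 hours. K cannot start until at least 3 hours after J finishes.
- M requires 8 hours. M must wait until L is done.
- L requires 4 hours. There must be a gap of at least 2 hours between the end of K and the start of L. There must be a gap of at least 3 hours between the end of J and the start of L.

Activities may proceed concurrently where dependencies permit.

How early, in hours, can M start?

J can start immediately at hour 0; it finishes at hour 3.
K cannot begin until J (finishes hour 3, plus 3-hour gap → hour 6). It runs from hour 6 to 6 + 9 = hour 15.
L cannot start until K (finishes hour 15, plus 2-hour gap → hour 17); J (finishes hour 3, plus 3-hour gap → hour 6). The controlling bound is hour 17, so L finishes at 17 + 4 = hour 21.
M waits on L (finishes hour 21), so the earliest it can start is hour 21.

21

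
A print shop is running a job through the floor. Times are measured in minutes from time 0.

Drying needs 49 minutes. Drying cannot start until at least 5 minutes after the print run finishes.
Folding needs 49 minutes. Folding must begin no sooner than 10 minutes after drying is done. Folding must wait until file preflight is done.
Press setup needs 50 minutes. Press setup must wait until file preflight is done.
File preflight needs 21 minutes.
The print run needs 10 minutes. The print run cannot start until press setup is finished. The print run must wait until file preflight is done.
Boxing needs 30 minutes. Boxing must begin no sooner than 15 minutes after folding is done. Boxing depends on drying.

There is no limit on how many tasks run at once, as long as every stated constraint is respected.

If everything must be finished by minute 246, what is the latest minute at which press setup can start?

28

Boxing has no dependents, so it just needs to finish by minute 246. Starting by 246 − 30 = minute 216 achieves that.
Folding has to be done before boxing (must start by minute 216, minus 15-minute gap → minute 201). That means finishing by minute 201, i.e. starting by 201 − 49 = minute 152.
Drying must finish in time for folding (must start by minute 152, minus 10-minute gap → minute 142); boxing (must start by minute 216). The tightest is minute 142, so drying must start by 142 − 49 = minute 93.
The print run must finish before drying (must start by minute 93, minus 5-minute gap → minute 88). With a 10-minute duration, the print run must start by 88 − 10 = minute 78.
Press setup feeds into the print run (must start by minute 78); so press setup must finish by minute 78 and therefore start by minute 28.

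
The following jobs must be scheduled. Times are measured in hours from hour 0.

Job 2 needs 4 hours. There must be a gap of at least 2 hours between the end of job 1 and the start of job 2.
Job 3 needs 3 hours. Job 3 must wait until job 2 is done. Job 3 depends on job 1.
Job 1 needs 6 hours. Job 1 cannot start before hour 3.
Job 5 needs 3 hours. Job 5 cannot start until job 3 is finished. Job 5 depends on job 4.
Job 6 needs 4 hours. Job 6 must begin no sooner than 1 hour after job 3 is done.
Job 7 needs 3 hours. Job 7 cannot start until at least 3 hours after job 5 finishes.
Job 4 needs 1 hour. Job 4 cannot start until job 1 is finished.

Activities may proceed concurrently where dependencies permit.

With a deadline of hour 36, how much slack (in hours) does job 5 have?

9

Job 1 waits on its own release at hour 3, so it starts at hour 3 and finishes at 3 + 6 = hour 9.
Job 4 waits on job 1 (finishes hour 9), so it starts at hour 9 and finishes at 9 + 1 = hour 10.
After job 1 (finishes hour 9, plus 2-hour gap → hour 11), job 2 can start at hour 11 and finishes at hour 15.
Job 3 needs all of job 2 (finishes hour 15); job 1 (finishes hour 9). That puts its earliest start at hour 15; it finishes at 15 + 3 = hour 18.
Job 5 cannot start until job 3 (finishes hour 18); job 4 (finishes hour 10). The controlling bound is hour 18, so job 5 finishes at 18 + 3 = hour 21.

Working backward from the deadline:
Job 7 must finish by hour 36; it takes 3 hours, so it must start by 36 − 3 = hour 33.
Job 5 feeds into job 7 (must start by hour 33, minus 3-hour gap → hour 30); so job 5 must finish by hour 30 and therefore start by hour 27.
So job 5 can start as early as hour 18 and as late as hour 27, giving 27 − 18 = 9 hours of slack.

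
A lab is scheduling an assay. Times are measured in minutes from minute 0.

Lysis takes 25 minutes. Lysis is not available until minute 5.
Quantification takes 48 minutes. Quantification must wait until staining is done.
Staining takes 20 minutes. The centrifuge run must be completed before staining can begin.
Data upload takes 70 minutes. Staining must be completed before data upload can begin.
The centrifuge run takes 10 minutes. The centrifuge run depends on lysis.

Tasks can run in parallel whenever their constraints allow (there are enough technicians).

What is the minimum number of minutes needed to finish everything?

130

After its own release at minute 5, lysis can start at minute 5 and finishes at minute 30.
After lysis (finishes minute 30), the centrifuge run can start at minute 30 and finishes at minute 40.
Staining cannot begin until the centrifuge run (finishes minute 40). It runs from minute 40 to 40 + 20 = minute 60.
Data upload waits on staining (finishes minute 60), so it starts at minute 60 and finishes at 60 + 70 = minute 130.
Quantification waits on staining (finishes minute 60), so it starts at minute 60 and finishes at 60 + 48 = minute 108.
All tasks are finished once the last one completes. Finish times: Lysis at 30, The centrifuge run at 40, Staining at 60, Quantification at 108, Data upload at 130. The latest is minute 130.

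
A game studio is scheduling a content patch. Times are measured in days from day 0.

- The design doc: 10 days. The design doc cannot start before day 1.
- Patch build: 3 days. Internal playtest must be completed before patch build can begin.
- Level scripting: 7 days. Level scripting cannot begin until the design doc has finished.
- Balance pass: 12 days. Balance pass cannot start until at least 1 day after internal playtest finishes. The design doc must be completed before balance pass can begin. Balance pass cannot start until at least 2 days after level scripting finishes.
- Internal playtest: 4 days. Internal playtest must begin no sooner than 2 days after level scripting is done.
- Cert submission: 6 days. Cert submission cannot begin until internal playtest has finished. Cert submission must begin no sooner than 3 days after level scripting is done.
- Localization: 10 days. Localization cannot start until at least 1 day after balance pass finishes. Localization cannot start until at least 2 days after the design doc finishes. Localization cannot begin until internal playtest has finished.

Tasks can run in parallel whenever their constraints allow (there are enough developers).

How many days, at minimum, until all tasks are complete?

The design doc waits on its own release at day 1, so it starts at day 1 and finishes at 1 + 10 = day 11.
Level scripting waits on the design doc (finishes day 11), so it starts at day 11 and finishes at 11 + 7 = day 18.
After level scripting (finishes day 18, plus 2-day gap → day 20), internal playtest can start at day 20 and finishes at day 24.
Patch build cannot begin until internal playtest (finishes day 24). It runs from day 24 to 24 + 3 = day 27.
Cert submission needs all of internal playtest (finishes day 24); level scripting (finishes day 18, plus 3-day gap → day 21). That puts its earliest start at day 24; it finishes at 24 + 6 = day 30.
Balance pass has to wait for internal playtest (finishes day 24, plus 1-day gap → day 25); the design doc (finishes day 11); level scripting (finishes day 18, plus 2-day gap → day 20). The latest of these is day 25, so balance pass runs day 25 to 25 + 12 = day 37.
For localization: balance pass (finishes day 37, plus 1-day gap → day 38); the design doc (finishes day 11, plus 2-day gap → day 13); internal playtest (finishes day 24). Taking the maximum gives a start of day 38, and it finishes at 38 + 10 = day 48.
All tasks are finished once the last one completes. Finish times: The design doc at 11, Level scripting at 18, Internal playtest at 24, Balance pass at 37, Localization at 48, Cert submission at 30, Patch build at 27. The latest is day 48.

48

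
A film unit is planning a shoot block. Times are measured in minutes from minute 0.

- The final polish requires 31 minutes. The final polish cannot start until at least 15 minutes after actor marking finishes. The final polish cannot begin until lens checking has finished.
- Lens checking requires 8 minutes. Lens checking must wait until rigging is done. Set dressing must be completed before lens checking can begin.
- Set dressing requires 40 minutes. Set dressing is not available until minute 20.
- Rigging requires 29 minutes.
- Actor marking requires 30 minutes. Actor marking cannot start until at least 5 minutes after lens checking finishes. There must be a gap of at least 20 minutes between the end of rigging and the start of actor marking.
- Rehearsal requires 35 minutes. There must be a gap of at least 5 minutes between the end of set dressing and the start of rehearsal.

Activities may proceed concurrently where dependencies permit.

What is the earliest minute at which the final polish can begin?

118

After its own release at minute 20, set dressing can start at minute 20 and finishes at minute 60.
Rigging can start immediately at minute 0; it finishes at minute 29.
Lens checking needs all of rigging (finishes minute 29); set dressing (finishes minute 60). That puts its earliest start at minute 60; it finishes at 60 + 8 = minute 68.
Actor marking has to wait for lens checking (finishes minute 68, plus 5-minute gap → minute 73); rigging (finishes minute 29, plus 20-minute gap → minute 49). The latest of these is minute 73, so actor marking runs minute 73 to 73 + 30 = minute 103.
The final polish waits on actor marking (finishes minute 103, plus 15-minute gap → minute 118); lens checking (finishes minute 68). The latest of these is minute 118, which is the earliest the final polish can start.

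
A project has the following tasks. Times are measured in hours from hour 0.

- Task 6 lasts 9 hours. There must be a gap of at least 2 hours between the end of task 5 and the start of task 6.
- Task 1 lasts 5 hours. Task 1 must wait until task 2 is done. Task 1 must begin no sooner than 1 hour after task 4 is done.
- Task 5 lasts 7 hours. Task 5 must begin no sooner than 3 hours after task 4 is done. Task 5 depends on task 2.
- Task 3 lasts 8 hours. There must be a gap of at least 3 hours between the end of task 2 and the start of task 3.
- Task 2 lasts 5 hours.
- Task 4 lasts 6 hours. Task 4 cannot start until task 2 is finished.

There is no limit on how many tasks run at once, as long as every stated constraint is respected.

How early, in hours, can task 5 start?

Nothing blocks task 2, so it runs from hour 0 to hour 5.
Task 4 cannot begin until task 2 (finishes hour 5). It runs from hour 5 to 5 + 6 = hour 11.
Task 5 waits on task 4 (finishes hour 11, plus 3-hour gap → hour 14); task 2 (finishes hour 5). The latest of these is hour 14, which is the earliest task 5 can start.

14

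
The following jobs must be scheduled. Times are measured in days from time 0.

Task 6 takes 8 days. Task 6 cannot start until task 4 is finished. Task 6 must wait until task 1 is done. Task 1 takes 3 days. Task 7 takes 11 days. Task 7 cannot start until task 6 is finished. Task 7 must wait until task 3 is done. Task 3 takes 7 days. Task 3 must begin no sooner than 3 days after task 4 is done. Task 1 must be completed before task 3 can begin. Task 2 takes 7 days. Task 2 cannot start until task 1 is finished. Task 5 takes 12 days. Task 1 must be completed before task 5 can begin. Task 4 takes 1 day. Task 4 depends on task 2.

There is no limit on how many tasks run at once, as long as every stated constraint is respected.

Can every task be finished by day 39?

Yes

Nothing blocks task 1, so it runs from day 0 to day 3.
Task 5 waits on task 1 (finishes day 3), so it starts at day 3 and finishes at 3 + 12 = day 15.
Task 2 waits on task 1 (finishes day 3), so it starts at day 3 and finishes at 3 + 7 = day 10.
After task 2 (finishes day 10), task 4 can start at day 10 and finishes at day 11.
Task 6 needs all of task 4 (finishes day 11); task 1 (finishes day 3). That puts its earliest start at day 11; it finishes at 11 + 8 = day 19.
For task 3: task 4 (finishes day 11, plus 3-day gap → day 14); task 1 (finishes day 3). Taking the maximum gives a start of day 14, and it finishes at 14 + 7 = day 21.
For task 7: task 6 (finishes day 19); task 3 (finishes day 21). Taking the maximum gives a start of day 21, and it finishes at 21 + 11 = day 32.
Every task is finished by day 32, which is no later than the deadline of 39, so the schedule is feasible.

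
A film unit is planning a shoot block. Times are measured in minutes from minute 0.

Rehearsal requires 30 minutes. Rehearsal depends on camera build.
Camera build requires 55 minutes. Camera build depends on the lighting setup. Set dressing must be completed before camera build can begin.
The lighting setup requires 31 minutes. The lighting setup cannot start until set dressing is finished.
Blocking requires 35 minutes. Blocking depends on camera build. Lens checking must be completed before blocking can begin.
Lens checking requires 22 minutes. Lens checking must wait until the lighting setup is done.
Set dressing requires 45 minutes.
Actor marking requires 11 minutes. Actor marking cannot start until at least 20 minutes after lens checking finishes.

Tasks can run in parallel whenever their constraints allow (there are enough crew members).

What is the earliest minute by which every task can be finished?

166

Nothing blocks set dressing, so it runs from minute 0 to minute 45.
The lighting setup waits on set dressing (finishes minute 45), so it starts at minute 45 and finishes at 45 + 31 = minute 76.
After the lighting setup (finishes minute 76), lens checking can start at minute 76 and finishes at minute 98.
Actor marking waits on lens checking (finishes minute 98, plus 20-minute gap → minute 118), so it starts at minute 118 and finishes at 118 + 11 = minute 129.
For camera build: the lighting setup (finishes minute 76); set dressing (finishes minute 45). Taking the maximum gives a start of minute 76, and it finishes at 76 + 55 = minute 131.
After camera build (finishes minute 131), rehearsal can start at minute 131 and finishes at minute 161.
Blocking needs all of camera build (finishes minute 131); lens checking (finishes minute 98). That puts its earliest start at minute 131; it finishes at 131 + 35 = minute 166.
All tasks are finished once the last one completes. Finish times: Set dressing at 45, The lighting setup at 76, Camera build at 131, Lens checking at 98, Blocking at 166, Actor marking at 129, Rehearsal at 161. The latest is minute 166.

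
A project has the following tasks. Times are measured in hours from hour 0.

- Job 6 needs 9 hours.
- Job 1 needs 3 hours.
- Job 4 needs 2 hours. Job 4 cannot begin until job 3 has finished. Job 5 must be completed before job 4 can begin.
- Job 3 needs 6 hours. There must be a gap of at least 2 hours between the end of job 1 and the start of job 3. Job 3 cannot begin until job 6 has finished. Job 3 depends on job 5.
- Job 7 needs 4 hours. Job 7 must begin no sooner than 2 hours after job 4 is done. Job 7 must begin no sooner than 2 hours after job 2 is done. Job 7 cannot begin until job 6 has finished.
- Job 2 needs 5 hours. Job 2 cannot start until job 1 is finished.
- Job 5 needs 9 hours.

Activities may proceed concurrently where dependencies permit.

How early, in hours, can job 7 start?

19

Job 6 has no prerequisites, so it starts at hour 0 and finishes at hour 9.
Job 5 can start immediately at hour 0; it finishes at hour 9.
Nothing blocks job 1, so it runs from hour 0 to hour 3.
Job 3 needs all of job 1 (finishes hour 3, plus 2-hour gap → hour 5); job 6 (finishes hour 9); job 5 (finishes hour 9). That puts its earliest start at hour 9; it finishes at 9 + 6 = hour 15.
Job 4 needs all of job 3 (finishes hour 15); job 5 (finishes hour 9). That puts its earliest start at hour 15; it finishes at 15 + 2 = hour 17.
Job 2 waits on job 1 (finishes hour 3), so it starts at hour 3 and finishes at 3 + 5 = hour 8.
Job 7 waits on job 4 (finishes hour 17, plus 2-hour gap → hour 19); job 2 (finishes hour 8, plus 2-hour gap → hour 10); job 6 (finishes hour 9). The latest of these is hour 19, which is the earliest job 7 can start.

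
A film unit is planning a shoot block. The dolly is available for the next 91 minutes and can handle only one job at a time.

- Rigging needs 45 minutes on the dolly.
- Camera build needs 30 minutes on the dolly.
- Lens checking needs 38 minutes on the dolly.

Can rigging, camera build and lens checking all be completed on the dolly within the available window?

Running back to back, the jobs need 45 + 30 + 38 = 113 minutes on the dolly.
Since 113 > 91, they cannot all fit.

No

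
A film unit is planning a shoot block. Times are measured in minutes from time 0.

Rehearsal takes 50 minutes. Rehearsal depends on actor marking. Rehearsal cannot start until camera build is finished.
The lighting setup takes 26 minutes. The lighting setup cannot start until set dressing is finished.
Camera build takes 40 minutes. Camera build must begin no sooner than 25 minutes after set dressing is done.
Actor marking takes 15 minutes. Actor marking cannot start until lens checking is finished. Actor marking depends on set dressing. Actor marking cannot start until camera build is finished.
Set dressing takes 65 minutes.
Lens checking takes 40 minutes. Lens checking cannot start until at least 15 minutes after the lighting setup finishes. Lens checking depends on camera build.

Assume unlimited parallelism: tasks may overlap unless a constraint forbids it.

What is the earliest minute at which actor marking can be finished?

185

Nothing blocks set dressing, so it runs from minute 0 to minute 65.
Camera build cannot begin until set dressing (finishes minute 65, plus 25-minute gap → minute 90). It runs from minute 90 to 90 + 40 = minute 130.
The lighting setup waits on set dressing (finishes minute 65), so it starts at minute 65 and finishes at 65 + 26 = minute 91.
Lens checking has to wait for the lighting setup (finishes minute 91, plus 15-minute gap → minute 106); camera build (finishes minute 130). The latest of these is minute 130, so lens checking runs minute 130 to 130 + 40 = minute 170.
Actor marking needs all of lens checking (finishes minute 170); set dressing (finishes minute 65); camera build (finishes minute 130). That puts its earliest start at minute 170; it finishes at 170 + 15 = minute 185.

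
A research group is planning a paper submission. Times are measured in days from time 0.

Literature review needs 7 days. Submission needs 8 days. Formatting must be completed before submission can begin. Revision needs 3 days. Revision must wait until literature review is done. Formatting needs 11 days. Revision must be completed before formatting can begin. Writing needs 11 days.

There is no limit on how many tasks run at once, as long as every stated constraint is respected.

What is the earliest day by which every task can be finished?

29

Writing can start immediately at day 0; it finishes at day 11.
Nothing blocks literature review, so it runs from day 0 to day 7.
Revision cannot begin until literature review (finishes day 7). It runs from day 7 to 7 + 3 = day 10.
Formatting cannot begin until revision (finishes day 10). It runs from day 10 to 10 + 11 = day 21.
Submission waits on formatting (finishes day 21), so it starts at day 21 and finishes at 21 + 8 = day 29.
All tasks are finished once the last one completes. Finish times: Literature review at 7, Writing at 11, Revision at 10, Formatting at 21, Submission at 29. The latest is day 29.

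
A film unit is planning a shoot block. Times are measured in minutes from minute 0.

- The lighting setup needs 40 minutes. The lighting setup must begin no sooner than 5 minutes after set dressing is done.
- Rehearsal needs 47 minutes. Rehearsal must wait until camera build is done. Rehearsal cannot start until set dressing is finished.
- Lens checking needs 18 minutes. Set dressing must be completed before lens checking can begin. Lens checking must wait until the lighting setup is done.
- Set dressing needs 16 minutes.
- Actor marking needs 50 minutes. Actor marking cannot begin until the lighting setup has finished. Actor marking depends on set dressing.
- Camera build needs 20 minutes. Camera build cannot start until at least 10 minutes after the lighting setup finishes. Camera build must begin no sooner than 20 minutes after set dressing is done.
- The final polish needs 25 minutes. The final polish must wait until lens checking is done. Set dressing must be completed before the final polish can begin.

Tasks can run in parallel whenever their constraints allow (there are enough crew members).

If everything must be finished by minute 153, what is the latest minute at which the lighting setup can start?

Rehearsal must finish by minute 153; it takes 47 minutes, so it must start by 153 − 47 = minute 106.
Camera build has to be done before rehearsal (must start by minute 106). That means finishing by minute 106, i.e. starting by 106 − 20 = minute 86.
The final polish has no dependents, so it just needs to finish by minute 153. Starting by 153 − 25 = minute 128 achieves that.
Lens checking must finish before the final polish (must start by minute 128). With an 18-minute duration, lens checking must start by 128 − 18 = minute 110.
Nothing follows actor marking; the deadline of minute 153 is its only limit. It must start by 153 − 50 = minute 103.
The lighting setup feeds camera build (must start by minute 86, minus 10-minute gap → minute 76); lens checking (must start by minute 110); actor marking (must start by minute 103). Taking the minimum, the lighting setup must finish by minute 76 and start by 76 − 40 = minute 36.

36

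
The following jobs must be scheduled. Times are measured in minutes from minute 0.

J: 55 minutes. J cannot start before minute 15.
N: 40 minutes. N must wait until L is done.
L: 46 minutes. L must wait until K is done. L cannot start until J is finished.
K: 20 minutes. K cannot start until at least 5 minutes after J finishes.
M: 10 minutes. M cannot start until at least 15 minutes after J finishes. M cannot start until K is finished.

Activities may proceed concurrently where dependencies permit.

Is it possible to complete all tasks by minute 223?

Yes

J waits on its own release at minute 15, so it starts at minute 15 and finishes at 15 + 55 = minute 70.
After J (finishes minute 70, plus 5-minute gap → minute 75), K can start at minute 75 and finishes at minute 95.
M cannot start until J (finishes minute 70, plus 15-minute gap → minute 85); K (finishes minute 95). The controlling bound is minute 95, so M finishes at 95 + 10 = minute 105.
For L: K (finishes minute 95); J (finishes minute 70). Taking the maximum gives a start of minute 95, and it finishes at 95 + 46 = minute 141.
N waits on L (finishes minute 141), so it starts at minute 141 and finishes at 141 + 40 = minute 181.
Every task is finished by minute 181, which is no later than the deadline of 223, so the schedule is feasible.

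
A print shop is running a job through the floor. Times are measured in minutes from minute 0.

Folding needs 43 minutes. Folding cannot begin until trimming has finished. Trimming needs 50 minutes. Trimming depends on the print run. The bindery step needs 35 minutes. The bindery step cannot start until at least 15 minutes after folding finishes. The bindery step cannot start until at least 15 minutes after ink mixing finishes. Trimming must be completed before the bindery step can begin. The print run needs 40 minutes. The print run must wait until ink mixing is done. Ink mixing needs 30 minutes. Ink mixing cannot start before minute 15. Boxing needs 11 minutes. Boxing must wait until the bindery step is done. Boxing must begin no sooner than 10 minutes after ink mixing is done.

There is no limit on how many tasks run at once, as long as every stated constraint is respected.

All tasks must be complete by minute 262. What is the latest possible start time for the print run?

Boxing has no dependents, so it just needs to finish by minute 262. Starting by 262 − 11 = minute 251 achieves that.
The bindery step must finish before boxing (must start by minute 251). With a 35-minute duration, the bindery step must start by 251 − 35 = minute 216.
Folding feeds into the bindery step (must start by minute 216, minus 15-minute gap → minute 201); so folding must finish by minute 201 and therefore start by minute 158.
Trimming feeds folding (must start by minute 158); the bindery step (must start by minute 216). Taking the minimum, trimming must finish by minute 158 and start by 158 − 50 = minute 108.
The print run has to be done before trimming (must start by minute 108). That means finishing by minute 108, i.e. starting by 108 − 40 = minute 68.

68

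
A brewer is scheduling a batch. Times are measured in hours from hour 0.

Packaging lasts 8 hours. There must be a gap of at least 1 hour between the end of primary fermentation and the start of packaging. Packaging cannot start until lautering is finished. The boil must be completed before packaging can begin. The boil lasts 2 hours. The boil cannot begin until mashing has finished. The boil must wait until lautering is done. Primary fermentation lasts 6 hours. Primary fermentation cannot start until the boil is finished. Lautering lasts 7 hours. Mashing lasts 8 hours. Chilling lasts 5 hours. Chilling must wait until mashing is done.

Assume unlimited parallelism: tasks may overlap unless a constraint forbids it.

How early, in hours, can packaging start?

Lautering has no prerequisites, so it starts at hour 0 and finishes at hour 7.
Mashing has no prerequisites, so it starts at hour 0 and finishes at hour 8.
The boil needs all of mashing (finishes hour 8); lautering (finishes hour 7). That puts its earliest start at hour 8; it finishes at 8 + 2 = hour 10.
Primary fermentation waits on the boil (finishes hour 10), so it starts at hour 10 and finishes at 10 + 6 = hour 16.
Packaging waits on primary fermentation (finishes hour 16, plus 1-hour gap → hour 17); lautering (finishes hour 7); the boil (finishes hour 10). The latest of these is hour 17, which is the earliest packaging can start.

17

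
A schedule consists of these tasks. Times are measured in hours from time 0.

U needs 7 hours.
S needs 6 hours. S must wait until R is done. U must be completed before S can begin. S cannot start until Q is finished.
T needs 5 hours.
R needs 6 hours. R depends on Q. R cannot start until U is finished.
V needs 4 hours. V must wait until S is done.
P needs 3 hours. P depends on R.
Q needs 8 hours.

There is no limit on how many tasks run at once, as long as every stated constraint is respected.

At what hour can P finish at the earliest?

Nothing blocks U, so it runs from hour 0 to hour 7.
Nothing blocks Q, so it runs from hour 0 to hour 8.
R has to wait for Q (finishes hour 8); U (finishes hour 7). The latest of these is hour 8, so R runs hour 8 to 8 + 6 = hour 14.
P waits on R (finishes hour 14), so it starts at hour 14 and finishes at 14 + 3 = hour 17.

17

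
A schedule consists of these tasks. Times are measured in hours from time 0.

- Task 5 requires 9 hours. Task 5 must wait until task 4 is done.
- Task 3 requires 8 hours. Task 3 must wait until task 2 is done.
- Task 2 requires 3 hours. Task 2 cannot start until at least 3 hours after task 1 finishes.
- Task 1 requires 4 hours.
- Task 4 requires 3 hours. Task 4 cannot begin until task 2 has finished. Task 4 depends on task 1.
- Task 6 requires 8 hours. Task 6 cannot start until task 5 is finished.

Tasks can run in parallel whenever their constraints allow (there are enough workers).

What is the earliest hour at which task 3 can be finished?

18

Task 1 has no prerequisites, so it starts at hour 0 and finishes at hour 4.
Task 2 waits on task 1 (finishes hour 4, plus 3-hour gap → hour 7), so it starts at hour 7 and finishes at 7 + 3 = hour 10.
Task 3 cannot begin until task 2 (finishes hour 10). It runs from hour 10 to 10 + 8 = hour 18.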